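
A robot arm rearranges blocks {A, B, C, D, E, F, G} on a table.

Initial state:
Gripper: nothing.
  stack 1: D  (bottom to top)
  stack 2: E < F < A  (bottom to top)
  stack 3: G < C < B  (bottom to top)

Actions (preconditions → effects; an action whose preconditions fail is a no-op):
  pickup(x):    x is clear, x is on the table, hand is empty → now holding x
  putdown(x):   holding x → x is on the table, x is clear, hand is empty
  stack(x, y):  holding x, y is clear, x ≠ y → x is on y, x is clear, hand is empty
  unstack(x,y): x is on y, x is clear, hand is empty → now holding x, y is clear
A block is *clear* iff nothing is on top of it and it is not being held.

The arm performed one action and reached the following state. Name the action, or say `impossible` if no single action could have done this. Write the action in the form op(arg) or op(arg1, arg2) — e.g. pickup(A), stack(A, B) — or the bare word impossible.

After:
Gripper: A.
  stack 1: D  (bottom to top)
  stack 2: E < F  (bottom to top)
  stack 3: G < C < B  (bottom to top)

unstack(A, F)

target: towers=[D; E/F; G/C/B] holding=A
     unstack(B, C) → towers=[D; E/F/A; G/C] holding=B
         pickup(D) → towers=[E/F/A; G/C/B] holding=D
     unstack(A, F) → towers=[D; E/F; G/C/B] holding=A  ← match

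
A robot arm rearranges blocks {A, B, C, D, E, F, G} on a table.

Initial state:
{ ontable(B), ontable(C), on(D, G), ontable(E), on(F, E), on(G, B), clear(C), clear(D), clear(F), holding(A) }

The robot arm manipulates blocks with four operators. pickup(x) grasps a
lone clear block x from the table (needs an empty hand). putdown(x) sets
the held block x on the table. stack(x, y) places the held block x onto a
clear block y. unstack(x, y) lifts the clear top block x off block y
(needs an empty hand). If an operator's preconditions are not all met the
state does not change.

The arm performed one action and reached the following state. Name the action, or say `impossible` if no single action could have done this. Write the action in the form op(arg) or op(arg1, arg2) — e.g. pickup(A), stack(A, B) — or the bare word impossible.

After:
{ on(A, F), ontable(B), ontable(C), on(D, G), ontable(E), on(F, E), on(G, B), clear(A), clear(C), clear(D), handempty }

stack(A, F)

target: towers=[B/G/D; C; E/F/A] holding=-
        putdown(A) → towers=[A; B/G/D; C; E/F] holding=-
       stack(A, F) → towers=[B/G/D; C; E/F/A] holding=-  ← match
       stack(A, D) → towers=[B/G/D/A; C; E/F] holding=-
       stack(A, C) → towers=[B/G/D; C/A; E/F] holding=-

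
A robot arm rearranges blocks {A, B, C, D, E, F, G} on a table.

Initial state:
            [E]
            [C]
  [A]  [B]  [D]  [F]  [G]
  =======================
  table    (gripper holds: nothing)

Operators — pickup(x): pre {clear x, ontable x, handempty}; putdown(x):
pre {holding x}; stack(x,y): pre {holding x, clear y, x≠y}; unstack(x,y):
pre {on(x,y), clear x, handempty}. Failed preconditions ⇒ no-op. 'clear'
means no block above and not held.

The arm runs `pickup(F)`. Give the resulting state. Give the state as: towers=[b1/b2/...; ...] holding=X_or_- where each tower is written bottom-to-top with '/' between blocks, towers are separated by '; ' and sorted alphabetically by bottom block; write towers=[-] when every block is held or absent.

before: towers=[A; B; D/C/E; F; G] holding=-
pre[pickup(F)]: clear(F) yes, ontable(F) yes, handempty yes
all met → apply pickup(F)
after:  towers=[A; B; D/C/E; G] holding=F

towers=[A; B; D/C/E; G] holding=F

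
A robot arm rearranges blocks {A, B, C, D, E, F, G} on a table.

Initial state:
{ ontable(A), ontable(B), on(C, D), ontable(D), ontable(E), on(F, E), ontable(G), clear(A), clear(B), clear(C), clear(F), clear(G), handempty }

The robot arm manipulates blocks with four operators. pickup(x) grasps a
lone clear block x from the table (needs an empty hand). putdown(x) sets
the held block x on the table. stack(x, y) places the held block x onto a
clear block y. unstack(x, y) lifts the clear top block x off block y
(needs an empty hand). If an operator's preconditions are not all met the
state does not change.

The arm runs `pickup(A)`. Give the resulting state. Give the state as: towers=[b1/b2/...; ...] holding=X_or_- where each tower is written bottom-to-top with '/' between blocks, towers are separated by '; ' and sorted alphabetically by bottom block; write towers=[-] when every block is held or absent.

towers=[B; D/C; E/F; G] holding=A

before: towers=[A; B; D/C; E/F; G] holding=-
pre[pickup(A)]: clear(A) ok, ontable(A) ok, handempty ok
all met → apply pickup(A)
after:  towers=[B; D/C; E/F; G] holding=A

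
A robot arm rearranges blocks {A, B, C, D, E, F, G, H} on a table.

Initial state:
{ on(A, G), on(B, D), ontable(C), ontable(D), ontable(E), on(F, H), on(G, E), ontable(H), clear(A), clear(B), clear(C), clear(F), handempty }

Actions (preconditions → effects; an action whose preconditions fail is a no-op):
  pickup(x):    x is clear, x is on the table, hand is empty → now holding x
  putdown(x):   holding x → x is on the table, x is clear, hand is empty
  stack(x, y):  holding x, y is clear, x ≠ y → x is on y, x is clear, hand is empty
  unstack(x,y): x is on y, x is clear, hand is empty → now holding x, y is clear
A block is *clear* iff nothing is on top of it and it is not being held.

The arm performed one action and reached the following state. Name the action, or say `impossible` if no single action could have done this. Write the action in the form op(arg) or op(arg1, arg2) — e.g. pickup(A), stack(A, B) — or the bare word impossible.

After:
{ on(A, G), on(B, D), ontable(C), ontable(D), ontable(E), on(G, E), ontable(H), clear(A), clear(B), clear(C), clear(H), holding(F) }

target: towers=[C; D/B; E/G/A; H] holding=F
     unstack(A, G) → towers=[C; D/B; E/G; H/F] holding=A
     unstack(B, D) → towers=[C; D; E/G/A; H/F] holding=B
     unstack(F, H) → towers=[C; D/B; E/G/A; H] holding=F  ← match
         pickup(C) → towers=[D/B; E/G/A; H/F] holding=C

unstack(F, H)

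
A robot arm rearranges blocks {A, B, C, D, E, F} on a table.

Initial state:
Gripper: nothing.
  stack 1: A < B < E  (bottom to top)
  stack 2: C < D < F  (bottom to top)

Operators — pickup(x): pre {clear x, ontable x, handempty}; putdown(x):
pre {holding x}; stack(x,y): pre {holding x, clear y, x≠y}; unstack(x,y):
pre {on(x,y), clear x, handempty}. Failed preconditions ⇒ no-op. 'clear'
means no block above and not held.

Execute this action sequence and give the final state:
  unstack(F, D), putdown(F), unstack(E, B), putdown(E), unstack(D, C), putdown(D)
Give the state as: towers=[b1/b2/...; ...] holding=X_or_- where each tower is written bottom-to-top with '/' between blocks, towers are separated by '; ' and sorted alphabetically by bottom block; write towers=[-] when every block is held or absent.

step 1 (unstack(F, D)): towers=[A/B/E; C/D] holding=F
step 2 (putdown(F)): towers=[A/B/E; C/D; F] holding=-
step 3 (unstack(E, B)): towers=[A/B; C/D; F] holding=E
step 4 (putdown(E)): towers=[A/B; C/D; E; F] holding=-
step 5 (unstack(D, C)): towers=[A/B; C; E; F] holding=D
step 6 (putdown(D)): towers=[A/B; C; D; E; F] holding=-

towers=[A/B; C; D; E; F] holding=-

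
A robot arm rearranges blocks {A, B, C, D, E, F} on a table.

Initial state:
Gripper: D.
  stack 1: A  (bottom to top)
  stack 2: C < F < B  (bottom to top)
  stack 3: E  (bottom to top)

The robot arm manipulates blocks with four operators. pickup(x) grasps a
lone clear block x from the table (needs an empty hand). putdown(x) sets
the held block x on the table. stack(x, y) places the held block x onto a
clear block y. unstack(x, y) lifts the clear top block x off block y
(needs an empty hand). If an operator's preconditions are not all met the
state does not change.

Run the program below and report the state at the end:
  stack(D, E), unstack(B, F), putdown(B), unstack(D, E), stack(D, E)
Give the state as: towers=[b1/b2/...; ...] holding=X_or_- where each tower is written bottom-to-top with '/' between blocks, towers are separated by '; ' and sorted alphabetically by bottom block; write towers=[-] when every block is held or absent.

step 1 (stack(D, E)): towers=[A; C/F/B; E/D] holding=-
step 2 (unstack(B, F)): towers=[A; C/F; E/D] holding=B
step 3 (putdown(B)): towers=[A; B; C/F; E/D] holding=-
step 4 (unstack(D, E)): towers=[A; B; C/F; E] holding=D
step 5 (stack(D, E)): towers=[A; B; C/F; E/D] holding=-

towers=[A; B; C/F; E/D] holding=-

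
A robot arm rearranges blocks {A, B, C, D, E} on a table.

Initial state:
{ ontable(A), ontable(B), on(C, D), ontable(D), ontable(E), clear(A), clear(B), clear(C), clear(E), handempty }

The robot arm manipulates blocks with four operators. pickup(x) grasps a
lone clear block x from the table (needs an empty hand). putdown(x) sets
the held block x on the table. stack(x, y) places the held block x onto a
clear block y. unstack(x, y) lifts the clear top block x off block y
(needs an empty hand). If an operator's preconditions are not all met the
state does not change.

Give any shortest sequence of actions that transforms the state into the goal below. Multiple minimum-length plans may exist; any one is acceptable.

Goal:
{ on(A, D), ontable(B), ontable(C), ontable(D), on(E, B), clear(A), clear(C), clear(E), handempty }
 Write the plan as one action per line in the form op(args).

step 1 (pickup(E)): towers=[A; B; D/C] holding=E
step 2 (stack(E, B)): towers=[A; B/E; D/C] holding=-
step 3 (unstack(C, D)): towers=[A; B/E; D] holding=C
step 4 (putdown(C)): towers=[A; B/E; C; D] holding=-
step 5 (pickup(A)): towers=[B/E; C; D] holding=A
step 6 (stack(A, D)): towers=[B/E; C; D/A] holding=-
goal check: towers=[B/E; C; D/A] holding=- — reached (length 6, optimal by BFS)

pickup(E)
stack(E, B)
unstack(C, D)
putdown(C)
pickup(A)
stack(A, D)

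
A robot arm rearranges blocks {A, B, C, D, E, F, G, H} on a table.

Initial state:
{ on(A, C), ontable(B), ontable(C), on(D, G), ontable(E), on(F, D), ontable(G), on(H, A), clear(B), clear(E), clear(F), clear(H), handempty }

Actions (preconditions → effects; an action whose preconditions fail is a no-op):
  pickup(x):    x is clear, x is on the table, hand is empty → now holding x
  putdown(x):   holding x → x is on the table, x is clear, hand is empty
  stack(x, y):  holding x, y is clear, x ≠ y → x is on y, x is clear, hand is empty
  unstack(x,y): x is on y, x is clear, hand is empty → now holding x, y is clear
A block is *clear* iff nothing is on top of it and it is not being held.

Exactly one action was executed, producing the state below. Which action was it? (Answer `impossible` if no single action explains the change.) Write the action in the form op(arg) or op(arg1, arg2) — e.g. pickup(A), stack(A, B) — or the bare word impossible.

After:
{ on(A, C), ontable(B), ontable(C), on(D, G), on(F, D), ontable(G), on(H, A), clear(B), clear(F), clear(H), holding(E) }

pickup(E)

target: towers=[B; C/A/H; G/D/F] holding=E
         pickup(E) → towers=[B; C/A/H; G/D/F] holding=E  ← match
     unstack(H, A) → towers=[B; C/A; E; G/D/F] holding=H
         pickup(B) → towers=[C/A/H; E; G/D/F] holding=B
     unstack(F, D) → towers=[B; C/A/H; E; G/D] holding=F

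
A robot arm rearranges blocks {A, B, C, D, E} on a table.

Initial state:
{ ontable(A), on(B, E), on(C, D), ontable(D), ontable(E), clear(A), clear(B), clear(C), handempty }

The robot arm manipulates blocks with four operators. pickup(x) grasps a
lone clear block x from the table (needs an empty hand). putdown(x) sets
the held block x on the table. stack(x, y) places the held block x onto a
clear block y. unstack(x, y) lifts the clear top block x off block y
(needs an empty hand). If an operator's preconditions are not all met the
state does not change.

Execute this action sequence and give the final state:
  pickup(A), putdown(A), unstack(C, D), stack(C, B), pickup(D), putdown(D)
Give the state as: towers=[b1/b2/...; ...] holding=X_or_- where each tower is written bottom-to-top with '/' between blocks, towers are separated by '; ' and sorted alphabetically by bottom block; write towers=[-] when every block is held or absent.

step 1 (pickup(A)): towers=[D/C; E/B] holding=A
step 2 (putdown(A)): towers=[A; D/C; E/B] holding=-
step 3 (unstack(C, D)): towers=[A; D; E/B] holding=C
step 4 (stack(C, B)): towers=[A; D; E/B/C] holding=-
step 5 (pickup(D)): towers=[A; E/B/C] holding=D
step 6 (putdown(D)): towers=[A; D; E/B/C] holding=-

towers=[A; D; E/B/C] holding=-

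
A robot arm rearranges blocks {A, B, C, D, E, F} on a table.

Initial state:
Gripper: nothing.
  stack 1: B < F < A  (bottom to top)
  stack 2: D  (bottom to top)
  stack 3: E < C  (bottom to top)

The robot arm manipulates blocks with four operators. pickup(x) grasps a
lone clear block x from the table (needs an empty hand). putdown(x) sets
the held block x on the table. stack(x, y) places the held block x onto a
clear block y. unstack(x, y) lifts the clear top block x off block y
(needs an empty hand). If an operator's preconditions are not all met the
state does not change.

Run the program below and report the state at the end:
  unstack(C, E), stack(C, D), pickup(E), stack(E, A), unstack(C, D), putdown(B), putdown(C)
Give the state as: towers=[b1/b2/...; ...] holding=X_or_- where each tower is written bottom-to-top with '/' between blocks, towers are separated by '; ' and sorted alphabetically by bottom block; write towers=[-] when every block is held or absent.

step 1 (unstack(C, E)): towers=[B/F/A; D; E] holding=C
step 2 (stack(C, D)): towers=[B/F/A; D/C; E] holding=-
step 3 (pickup(E)): towers=[B/F/A; D/C] holding=E
step 4 (stack(E, A)): towers=[B/F/A/E; D/C] holding=-
step 5 (unstack(C, D)): towers=[B/F/A/E; D] holding=C
step 6 (putdown(B)) [no-op]: towers=[B/F/A/E; D] holding=C
step 7 (putdown(C)): towers=[B/F/A/E; C; D] holding=-

towers=[B/F/A/E; C; D] holding=-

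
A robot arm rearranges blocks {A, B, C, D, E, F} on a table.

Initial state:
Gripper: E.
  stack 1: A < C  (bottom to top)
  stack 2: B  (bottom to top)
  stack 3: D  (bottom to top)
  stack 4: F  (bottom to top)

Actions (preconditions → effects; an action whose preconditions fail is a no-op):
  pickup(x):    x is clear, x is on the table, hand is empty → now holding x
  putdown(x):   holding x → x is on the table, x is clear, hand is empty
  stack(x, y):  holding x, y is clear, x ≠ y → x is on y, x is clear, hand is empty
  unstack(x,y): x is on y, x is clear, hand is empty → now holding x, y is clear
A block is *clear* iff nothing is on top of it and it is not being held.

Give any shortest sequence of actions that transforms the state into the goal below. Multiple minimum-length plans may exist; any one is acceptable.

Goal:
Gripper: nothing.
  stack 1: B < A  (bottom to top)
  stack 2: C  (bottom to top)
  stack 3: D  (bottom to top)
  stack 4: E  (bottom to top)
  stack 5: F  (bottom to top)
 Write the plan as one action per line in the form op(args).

step 1 (putdown(E)): towers=[A/C; B; D; E; F] holding=-
step 2 (unstack(C, A)): towers=[A; B; D; E; F] holding=C
step 3 (putdown(C)): towers=[A; B; C; D; E; F] holding=-
step 4 (pickup(A)): towers=[B; C; D; E; F] holding=A
step 5 (stack(A, B)): towers=[B/A; C; D; E; F] holding=-
goal check: towers=[B/A; C; D; E; F] holding=- — reached (length 5, optimal by BFS)

putdown(E)
unstack(C, A)
putdown(C)
pickup(A)
stack(A, B)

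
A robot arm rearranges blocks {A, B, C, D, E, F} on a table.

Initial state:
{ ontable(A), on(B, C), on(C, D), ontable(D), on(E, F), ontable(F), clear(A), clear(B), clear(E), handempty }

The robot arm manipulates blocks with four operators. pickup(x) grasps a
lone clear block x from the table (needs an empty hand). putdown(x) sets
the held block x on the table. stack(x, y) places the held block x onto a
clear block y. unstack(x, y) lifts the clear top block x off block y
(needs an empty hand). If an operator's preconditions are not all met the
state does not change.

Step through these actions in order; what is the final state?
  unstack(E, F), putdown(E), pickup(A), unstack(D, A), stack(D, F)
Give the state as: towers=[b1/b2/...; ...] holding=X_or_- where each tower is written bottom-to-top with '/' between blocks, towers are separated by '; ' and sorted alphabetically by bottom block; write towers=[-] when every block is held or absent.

towers=[D/C/B; E; F] holding=A

step 1 (unstack(E, F)): towers=[A; D/C/B; F] holding=E
step 2 (putdown(E)): towers=[A; D/C/B; E; F] holding=-
step 3 (pickup(A)): towers=[D/C/B; E; F] holding=A
step 4 (unstack(D, A)) [no-op]: towers=[D/C/B; E; F] holding=A
step 5 (stack(D, F)) [no-op]: towers=[D/C/B; E; F] holding=A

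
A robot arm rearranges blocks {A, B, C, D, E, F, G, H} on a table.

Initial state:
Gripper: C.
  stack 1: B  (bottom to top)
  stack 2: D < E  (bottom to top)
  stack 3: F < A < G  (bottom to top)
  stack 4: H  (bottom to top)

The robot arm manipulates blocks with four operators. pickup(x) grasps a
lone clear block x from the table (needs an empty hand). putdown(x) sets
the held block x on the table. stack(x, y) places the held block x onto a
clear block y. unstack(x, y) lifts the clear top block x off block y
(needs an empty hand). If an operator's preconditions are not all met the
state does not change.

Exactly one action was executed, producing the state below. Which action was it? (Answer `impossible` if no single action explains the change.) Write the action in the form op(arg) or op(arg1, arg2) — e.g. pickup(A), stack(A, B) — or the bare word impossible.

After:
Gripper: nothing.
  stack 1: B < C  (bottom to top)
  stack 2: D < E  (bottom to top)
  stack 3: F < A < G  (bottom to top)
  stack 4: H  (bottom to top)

stack(C, B)

target: towers=[B/C; D/E; F/A/G; H] holding=-
        putdown(C) → towers=[B; C; D/E; F/A/G; H] holding=-
       stack(C, G) → towers=[B; D/E; F/A/G/C; H] holding=-
       stack(C, E) → towers=[B; D/E/C; F/A/G; H] holding=-
       stack(C, H) → towers=[B; D/E; F/A/G; H/C] holding=-
       stack(C, B) → towers=[B/C; D/E; F/A/G; H] holding=-  ← match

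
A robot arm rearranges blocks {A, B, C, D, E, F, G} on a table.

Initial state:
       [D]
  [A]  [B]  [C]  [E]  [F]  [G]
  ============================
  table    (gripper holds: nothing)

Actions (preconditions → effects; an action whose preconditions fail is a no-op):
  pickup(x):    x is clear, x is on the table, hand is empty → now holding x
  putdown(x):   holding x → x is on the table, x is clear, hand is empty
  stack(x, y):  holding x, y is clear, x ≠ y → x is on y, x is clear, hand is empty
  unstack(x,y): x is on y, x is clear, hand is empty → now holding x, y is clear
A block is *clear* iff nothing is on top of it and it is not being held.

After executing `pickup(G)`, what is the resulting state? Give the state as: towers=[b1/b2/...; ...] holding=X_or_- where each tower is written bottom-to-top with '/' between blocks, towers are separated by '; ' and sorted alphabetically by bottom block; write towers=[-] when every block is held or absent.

before: towers=[A; B/D; C; E; F; G] holding=-
pre[pickup(G)]: clear(G) ok, ontable(G) ok, handempty ok
all met → apply pickup(G)
after:  towers=[A; B/D; C; E; F] holding=G

towers=[A; B/D; C; E; F] holding=G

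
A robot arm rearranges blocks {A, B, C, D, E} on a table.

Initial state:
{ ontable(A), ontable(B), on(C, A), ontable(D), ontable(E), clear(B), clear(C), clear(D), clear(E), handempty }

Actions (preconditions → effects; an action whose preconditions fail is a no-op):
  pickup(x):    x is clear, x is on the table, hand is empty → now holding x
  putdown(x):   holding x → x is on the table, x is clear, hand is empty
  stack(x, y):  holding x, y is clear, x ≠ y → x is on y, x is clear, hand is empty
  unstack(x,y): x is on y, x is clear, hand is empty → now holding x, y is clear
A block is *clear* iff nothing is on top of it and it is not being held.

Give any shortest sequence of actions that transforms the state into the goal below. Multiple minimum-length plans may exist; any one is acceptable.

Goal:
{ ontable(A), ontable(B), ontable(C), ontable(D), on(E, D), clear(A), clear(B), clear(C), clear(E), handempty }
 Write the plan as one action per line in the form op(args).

step 1 (pickup(E)): towers=[A/C; B; D] holding=E
step 2 (stack(E, D)): towers=[A/C; B; D/E] holding=-
step 3 (unstack(C, A)): towers=[A; B; D/E] holding=C
step 4 (putdown(C)): towers=[A; B; C; D/E] holding=-
goal check: towers=[A; B; C; D/E] holding=- — reached (length 4, optimal by BFS)

pickup(E)
stack(E, D)
unstack(C, A)
putdown(C)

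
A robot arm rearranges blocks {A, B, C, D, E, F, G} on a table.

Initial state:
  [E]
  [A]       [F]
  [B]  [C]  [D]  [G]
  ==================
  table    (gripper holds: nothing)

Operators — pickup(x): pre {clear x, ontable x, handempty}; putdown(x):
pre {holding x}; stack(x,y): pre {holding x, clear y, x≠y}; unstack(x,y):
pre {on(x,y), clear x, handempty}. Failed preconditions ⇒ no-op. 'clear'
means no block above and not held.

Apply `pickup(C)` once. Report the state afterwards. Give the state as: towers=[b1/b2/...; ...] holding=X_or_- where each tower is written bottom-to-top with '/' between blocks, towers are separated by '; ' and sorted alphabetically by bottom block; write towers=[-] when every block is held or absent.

before: towers=[B/A/E; C; D/F; G] holding=-
pre[pickup(C)]: clear(C) ok, ontable(C) ok, handempty ok
all met → apply pickup(C)
after:  towers=[B/A/E; D/F; G] holding=C

towers=[B/A/E; D/F; G] holding=C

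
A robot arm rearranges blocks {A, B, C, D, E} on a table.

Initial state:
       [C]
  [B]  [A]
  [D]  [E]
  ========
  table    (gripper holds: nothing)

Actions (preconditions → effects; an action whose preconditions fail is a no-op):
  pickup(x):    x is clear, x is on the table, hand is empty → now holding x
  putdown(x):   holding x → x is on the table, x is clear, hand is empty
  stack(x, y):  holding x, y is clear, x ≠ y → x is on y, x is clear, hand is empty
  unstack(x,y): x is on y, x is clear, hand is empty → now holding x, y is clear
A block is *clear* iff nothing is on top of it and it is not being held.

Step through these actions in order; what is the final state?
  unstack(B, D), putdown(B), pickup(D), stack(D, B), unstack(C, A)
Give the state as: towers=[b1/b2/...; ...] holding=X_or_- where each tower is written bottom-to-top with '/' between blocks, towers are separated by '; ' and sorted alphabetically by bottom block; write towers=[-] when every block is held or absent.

step 1 (unstack(B, D)): towers=[D; E/A/C] holding=B
step 2 (putdown(B)): towers=[B; D; E/A/C] holding=-
step 3 (pickup(D)): towers=[B; E/A/C] holding=D
step 4 (stack(D, B)): towers=[B/D; E/A/C] holding=-
step 5 (unstack(C, A)): towers=[B/D; E/A] holding=C

towers=[B/D; E/A] holding=C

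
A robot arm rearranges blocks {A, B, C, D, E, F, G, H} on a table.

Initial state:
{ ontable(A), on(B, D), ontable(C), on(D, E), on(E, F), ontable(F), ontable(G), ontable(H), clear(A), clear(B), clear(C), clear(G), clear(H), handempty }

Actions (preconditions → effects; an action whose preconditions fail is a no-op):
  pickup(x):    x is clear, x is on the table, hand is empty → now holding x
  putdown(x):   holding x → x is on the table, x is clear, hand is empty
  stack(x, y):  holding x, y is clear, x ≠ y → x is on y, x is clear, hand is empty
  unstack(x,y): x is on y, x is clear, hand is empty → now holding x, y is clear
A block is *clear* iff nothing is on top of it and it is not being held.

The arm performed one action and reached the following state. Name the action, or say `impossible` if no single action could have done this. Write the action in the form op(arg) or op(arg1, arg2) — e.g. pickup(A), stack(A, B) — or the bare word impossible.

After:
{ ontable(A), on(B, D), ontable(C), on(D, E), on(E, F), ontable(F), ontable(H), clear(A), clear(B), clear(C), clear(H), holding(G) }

pickup(G)

target: towers=[A; C; F/E/D/B; H] holding=G
         pickup(G) → towers=[A; C; F/E/D/B; H] holding=G  ← match
         pickup(A) → towers=[C; F/E/D/B; G; H] holding=A
         pickup(H) → towers=[A; C; F/E/D/B; G] holding=H
     unstack(B, D) → towers=[A; C; F/E/D; G; H] holding=B
         pickup(C) → towers=[A; F/E/D/B; G; H] holding=C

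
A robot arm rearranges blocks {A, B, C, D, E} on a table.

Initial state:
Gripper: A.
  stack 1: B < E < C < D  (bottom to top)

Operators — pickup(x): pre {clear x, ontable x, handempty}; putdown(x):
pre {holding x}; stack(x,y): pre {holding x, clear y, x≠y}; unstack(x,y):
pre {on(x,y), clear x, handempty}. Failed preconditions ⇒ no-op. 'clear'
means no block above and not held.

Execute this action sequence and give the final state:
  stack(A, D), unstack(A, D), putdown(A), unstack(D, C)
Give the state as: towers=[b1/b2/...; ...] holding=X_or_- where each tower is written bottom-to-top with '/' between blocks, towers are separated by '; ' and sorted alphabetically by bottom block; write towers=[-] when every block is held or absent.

step 1 (stack(A, D)): towers=[B/E/C/D/A] holding=-
step 2 (unstack(A, D)): towers=[B/E/C/D] holding=A
step 3 (putdown(A)): towers=[A; B/E/C/D] holding=-
step 4 (unstack(D, C)): towers=[A; B/E/C] holding=D

towers=[A; B/E/C] holding=D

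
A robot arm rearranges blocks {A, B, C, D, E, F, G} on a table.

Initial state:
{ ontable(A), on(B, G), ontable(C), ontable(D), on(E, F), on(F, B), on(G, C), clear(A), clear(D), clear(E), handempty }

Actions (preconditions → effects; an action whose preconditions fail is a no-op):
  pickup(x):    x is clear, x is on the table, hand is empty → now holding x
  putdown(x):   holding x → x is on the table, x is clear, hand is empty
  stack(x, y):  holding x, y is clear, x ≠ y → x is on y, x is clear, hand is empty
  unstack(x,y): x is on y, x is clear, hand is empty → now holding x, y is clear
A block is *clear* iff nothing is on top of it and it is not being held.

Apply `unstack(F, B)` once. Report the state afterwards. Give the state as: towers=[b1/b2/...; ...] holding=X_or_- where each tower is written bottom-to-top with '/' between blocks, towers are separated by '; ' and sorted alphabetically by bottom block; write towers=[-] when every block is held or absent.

towers=[A; C/G/B/F/E; D] holding=-

before: towers=[A; C/G/B/F/E; D] holding=-
pre[unstack(F, B)]: on(F,B) yes, clear(F) no, handempty yes
clear(F) unmet → unstack(F, B) is a no-op
after:  towers=[A; C/G/B/F/E; D] holding=-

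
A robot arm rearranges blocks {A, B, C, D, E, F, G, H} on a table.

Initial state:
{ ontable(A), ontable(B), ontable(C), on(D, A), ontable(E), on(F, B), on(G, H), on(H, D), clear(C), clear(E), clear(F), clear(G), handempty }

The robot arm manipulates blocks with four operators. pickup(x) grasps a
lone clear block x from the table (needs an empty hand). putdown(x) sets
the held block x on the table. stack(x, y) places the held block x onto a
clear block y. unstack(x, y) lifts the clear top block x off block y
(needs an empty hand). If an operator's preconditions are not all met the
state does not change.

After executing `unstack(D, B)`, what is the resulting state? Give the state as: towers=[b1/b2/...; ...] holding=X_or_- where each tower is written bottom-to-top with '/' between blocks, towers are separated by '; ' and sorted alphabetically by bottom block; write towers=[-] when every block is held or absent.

towers=[A/D/H/G; B/F; C; E] holding=-

before: towers=[A/D/H/G; B/F; C; E] holding=-
pre[unstack(D, B)]: on(D,B) no, clear(D) no, handempty yes
on(D,B), clear(D) unmet → unstack(D, B) is a no-op
after:  towers=[A/D/H/G; B/F; C; E] holding=-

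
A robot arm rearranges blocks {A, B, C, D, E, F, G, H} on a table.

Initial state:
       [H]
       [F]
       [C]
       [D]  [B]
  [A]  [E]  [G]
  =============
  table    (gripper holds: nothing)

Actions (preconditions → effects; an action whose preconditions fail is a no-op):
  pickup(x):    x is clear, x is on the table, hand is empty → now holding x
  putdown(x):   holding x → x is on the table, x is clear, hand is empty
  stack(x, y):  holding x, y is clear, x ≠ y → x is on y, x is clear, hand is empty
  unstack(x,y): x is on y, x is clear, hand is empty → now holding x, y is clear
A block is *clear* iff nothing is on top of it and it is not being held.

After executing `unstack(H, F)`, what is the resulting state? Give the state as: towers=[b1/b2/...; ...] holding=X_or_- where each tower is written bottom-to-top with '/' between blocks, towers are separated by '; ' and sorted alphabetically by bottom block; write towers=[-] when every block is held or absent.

towers=[A; E/D/C/F; G/B] holding=H

before: towers=[A; E/D/C/F/H; G/B] holding=-
pre[unstack(H, F)]: on(H,F) yes, clear(H) yes, handempty yes
all met → apply unstack(H, F)
after:  towers=[A; E/D/C/F; G/B] holding=H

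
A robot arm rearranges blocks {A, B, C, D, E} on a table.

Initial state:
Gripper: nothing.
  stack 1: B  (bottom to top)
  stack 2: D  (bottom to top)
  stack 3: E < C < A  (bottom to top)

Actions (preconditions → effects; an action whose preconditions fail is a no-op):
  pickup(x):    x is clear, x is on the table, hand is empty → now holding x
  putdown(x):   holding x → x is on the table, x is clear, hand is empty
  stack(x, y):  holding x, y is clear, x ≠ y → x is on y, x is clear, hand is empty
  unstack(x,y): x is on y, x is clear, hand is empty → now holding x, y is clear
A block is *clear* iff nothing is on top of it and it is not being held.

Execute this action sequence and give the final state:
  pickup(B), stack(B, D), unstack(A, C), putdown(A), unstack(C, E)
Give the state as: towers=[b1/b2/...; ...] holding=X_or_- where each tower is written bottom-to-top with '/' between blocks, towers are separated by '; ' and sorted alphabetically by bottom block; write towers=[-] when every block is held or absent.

step 1 (pickup(B)): towers=[D; E/C/A] holding=B
step 2 (stack(B, D)): towers=[D/B; E/C/A] holding=-
step 3 (unstack(A, C)): towers=[D/B; E/C] holding=A
step 4 (putdown(A)): towers=[A; D/B; E/C] holding=-
step 5 (unstack(C, E)): towers=[A; D/B; E] holding=C

towers=[A; D/B; E] holding=C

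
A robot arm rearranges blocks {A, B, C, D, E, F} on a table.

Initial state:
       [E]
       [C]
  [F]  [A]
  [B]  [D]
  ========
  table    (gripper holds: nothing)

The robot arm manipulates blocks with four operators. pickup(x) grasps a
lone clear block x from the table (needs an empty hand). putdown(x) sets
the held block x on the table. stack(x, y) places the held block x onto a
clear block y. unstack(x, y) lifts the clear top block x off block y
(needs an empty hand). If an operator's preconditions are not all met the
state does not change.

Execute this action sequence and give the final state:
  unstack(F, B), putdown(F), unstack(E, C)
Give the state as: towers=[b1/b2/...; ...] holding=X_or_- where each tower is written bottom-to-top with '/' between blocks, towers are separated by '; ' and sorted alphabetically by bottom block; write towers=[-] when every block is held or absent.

step 1 (unstack(F, B)): towers=[B; D/A/C/E] holding=F
step 2 (putdown(F)): towers=[B; D/A/C/E; F] holding=-
step 3 (unstack(E, C)): towers=[B; D/A/C; F] holding=E

towers=[B; D/A/C; F] holding=E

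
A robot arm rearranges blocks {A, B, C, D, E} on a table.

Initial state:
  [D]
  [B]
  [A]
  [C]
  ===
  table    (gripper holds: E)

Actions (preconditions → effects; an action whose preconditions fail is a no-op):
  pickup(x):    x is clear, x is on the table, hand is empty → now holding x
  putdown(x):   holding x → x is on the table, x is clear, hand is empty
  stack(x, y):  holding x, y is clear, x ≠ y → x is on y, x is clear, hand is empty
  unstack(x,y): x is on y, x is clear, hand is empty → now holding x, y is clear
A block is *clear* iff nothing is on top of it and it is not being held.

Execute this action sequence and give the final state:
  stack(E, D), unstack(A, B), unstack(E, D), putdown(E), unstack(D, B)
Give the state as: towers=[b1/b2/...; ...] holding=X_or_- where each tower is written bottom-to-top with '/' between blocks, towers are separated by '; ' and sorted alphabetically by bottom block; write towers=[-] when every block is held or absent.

towers=[C/A/B; E] holding=D

step 1 (stack(E, D)): towers=[C/A/B/D/E] holding=-
step 2 (unstack(A, B)) [no-op]: towers=[C/A/B/D/E] holding=-
step 3 (unstack(E, D)): towers=[C/A/B/D] holding=E
step 4 (putdown(E)): towers=[C/A/B/D; E] holding=-
step 5 (unstack(D, B)): towers=[C/A/B; E] holding=D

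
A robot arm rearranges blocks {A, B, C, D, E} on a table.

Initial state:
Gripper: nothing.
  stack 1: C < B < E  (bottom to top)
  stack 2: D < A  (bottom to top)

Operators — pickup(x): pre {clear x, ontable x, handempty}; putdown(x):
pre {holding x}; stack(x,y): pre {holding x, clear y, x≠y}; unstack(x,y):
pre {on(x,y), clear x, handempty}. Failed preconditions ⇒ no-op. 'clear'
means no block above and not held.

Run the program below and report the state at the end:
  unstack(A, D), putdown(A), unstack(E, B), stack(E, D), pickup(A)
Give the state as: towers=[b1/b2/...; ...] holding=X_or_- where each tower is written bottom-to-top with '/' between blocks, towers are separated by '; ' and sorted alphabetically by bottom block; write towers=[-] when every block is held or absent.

step 1 (unstack(A, D)): towers=[C/B/E; D] holding=A
step 2 (putdown(A)): towers=[A; C/B/E; D] holding=-
step 3 (unstack(E, B)): towers=[A; C/B; D] holding=E
step 4 (stack(E, D)): towers=[A; C/B; D/E] holding=-
step 5 (pickup(A)): towers=[C/B; D/E] holding=A

towers=[C/B; D/E] holding=A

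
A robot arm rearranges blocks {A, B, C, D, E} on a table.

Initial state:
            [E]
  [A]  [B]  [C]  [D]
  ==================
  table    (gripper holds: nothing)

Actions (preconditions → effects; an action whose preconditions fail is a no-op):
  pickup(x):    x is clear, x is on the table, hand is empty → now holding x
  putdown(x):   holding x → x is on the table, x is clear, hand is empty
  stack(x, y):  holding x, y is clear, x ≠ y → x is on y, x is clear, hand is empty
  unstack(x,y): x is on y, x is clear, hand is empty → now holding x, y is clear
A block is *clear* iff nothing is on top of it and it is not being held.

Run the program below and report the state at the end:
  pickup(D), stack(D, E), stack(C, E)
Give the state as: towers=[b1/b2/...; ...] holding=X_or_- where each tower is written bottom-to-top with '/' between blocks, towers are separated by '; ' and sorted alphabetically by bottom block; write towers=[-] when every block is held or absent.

towers=[A; B; C/E/D] holding=-

step 1 (pickup(D)): towers=[A; B; C/E] holding=D
step 2 (stack(D, E)): towers=[A; B; C/E/D] holding=-
step 3 (stack(C, E)) [no-op]: towers=[A; B; C/E/D] holding=-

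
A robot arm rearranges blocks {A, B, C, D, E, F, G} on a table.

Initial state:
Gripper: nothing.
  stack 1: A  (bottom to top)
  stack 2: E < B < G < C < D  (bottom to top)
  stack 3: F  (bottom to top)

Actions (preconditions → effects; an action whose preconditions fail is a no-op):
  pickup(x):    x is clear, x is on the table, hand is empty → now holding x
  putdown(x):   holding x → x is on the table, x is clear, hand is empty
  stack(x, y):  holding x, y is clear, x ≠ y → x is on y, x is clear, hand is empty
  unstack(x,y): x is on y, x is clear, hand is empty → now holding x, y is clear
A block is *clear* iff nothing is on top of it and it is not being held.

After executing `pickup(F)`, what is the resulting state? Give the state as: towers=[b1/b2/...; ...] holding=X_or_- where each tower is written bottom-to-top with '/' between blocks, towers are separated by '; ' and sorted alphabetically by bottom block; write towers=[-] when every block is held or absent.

before: towers=[A; E/B/G/C/D; F] holding=-
pre[pickup(F)]: clear(F) ✓, ontable(F) ✓, handempty ✓
all met → apply pickup(F)
after:  towers=[A; E/B/G/C/D] holding=F

towers=[A; E/B/G/C/D] holding=F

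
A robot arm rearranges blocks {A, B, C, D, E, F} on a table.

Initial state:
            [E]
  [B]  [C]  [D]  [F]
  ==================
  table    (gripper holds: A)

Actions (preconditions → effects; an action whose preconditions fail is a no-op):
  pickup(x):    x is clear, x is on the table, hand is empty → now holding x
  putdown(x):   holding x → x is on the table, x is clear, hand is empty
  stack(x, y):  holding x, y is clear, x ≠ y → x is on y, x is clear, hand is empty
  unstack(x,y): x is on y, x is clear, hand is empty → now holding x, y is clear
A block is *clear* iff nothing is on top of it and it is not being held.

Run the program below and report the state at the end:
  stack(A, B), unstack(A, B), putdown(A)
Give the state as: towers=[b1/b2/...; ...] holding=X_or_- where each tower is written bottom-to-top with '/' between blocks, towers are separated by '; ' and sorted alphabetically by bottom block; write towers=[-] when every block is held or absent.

step 1 (stack(A, B)): towers=[B/A; C; D/E; F] holding=-
step 2 (unstack(A, B)): towers=[B; C; D/E; F] holding=A
step 3 (putdown(A)): towers=[A; B; C; D/E; F] holding=-

towers=[A; B; C; D/E; F] holding=-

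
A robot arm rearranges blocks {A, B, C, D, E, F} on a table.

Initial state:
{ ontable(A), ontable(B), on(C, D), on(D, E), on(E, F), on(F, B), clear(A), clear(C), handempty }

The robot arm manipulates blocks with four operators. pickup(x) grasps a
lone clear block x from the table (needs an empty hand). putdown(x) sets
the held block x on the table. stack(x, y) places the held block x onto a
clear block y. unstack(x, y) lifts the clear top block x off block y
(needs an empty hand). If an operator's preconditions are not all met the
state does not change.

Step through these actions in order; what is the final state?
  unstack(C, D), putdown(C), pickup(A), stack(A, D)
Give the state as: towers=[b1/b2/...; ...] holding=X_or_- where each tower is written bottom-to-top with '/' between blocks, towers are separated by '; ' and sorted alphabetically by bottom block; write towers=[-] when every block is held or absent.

step 1 (unstack(C, D)): towers=[A; B/F/E/D] holding=C
step 2 (putdown(C)): towers=[A; B/F/E/D; C] holding=-
step 3 (pickup(A)): towers=[B/F/E/D; C] holding=A
step 4 (stack(A, D)): towers=[B/F/E/D/A; C] holding=-

towers=[B/F/E/D/A; C] holding=-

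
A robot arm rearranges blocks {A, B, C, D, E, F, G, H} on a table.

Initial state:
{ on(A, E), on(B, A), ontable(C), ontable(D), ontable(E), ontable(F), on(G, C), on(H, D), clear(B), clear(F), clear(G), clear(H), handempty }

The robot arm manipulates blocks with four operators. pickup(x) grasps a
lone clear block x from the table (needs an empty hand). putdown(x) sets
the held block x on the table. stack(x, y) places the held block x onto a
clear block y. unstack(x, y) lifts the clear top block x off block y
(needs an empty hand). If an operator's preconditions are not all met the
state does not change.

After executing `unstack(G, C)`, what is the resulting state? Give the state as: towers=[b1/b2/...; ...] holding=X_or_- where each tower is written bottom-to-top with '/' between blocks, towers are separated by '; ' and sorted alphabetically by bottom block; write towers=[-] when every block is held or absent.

towers=[C; D/H; E/A/B; F] holding=G

before: towers=[C/G; D/H; E/A/B; F] holding=-
pre[unstack(G, C)]: on(G,C) ✓, clear(G) ✓, handempty ✓
all met → apply unstack(G, C)
after:  towers=[C; D/H; E/A/B; F] holding=G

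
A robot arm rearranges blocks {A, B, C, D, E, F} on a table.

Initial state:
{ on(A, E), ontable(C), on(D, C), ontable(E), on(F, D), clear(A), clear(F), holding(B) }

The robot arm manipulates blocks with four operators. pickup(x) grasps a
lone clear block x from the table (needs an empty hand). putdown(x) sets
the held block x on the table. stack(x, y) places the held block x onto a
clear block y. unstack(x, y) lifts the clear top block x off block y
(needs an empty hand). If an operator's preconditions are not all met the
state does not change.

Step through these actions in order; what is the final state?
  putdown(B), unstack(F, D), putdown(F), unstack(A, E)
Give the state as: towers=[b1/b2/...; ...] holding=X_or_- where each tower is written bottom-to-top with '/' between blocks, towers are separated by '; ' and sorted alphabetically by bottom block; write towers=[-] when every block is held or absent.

towers=[B; C/D; E; F] holding=A

step 1 (putdown(B)): towers=[B; C/D/F; E/A] holding=-
step 2 (unstack(F, D)): towers=[B; C/D; E/A] holding=F
step 3 (putdown(F)): towers=[B; C/D; E/A; F] holding=-
step 4 (unstack(A, E)): towers=[B; C/D; E; F] holding=A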